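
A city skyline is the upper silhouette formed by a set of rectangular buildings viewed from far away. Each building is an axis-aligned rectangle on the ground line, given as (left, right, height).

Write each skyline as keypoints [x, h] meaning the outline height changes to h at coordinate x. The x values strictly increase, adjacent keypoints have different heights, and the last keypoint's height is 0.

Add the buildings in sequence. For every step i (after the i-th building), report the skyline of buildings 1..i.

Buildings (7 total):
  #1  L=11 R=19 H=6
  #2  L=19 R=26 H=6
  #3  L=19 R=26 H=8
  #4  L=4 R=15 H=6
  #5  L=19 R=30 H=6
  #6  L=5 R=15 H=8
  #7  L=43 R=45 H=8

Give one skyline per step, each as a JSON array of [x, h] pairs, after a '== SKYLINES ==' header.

== SKYLINES ==
[[11,6],[19,0]]
[[11,6],[26,0]]
[[11,6],[19,8],[26,0]]
[[4,6],[19,8],[26,0]]
[[4,6],[19,8],[26,6],[30,0]]
[[4,6],[5,8],[15,6],[19,8],[26,6],[30,0]]
[[4,6],[5,8],[15,6],[19,8],[26,6],[30,0],[43,8],[45,0]]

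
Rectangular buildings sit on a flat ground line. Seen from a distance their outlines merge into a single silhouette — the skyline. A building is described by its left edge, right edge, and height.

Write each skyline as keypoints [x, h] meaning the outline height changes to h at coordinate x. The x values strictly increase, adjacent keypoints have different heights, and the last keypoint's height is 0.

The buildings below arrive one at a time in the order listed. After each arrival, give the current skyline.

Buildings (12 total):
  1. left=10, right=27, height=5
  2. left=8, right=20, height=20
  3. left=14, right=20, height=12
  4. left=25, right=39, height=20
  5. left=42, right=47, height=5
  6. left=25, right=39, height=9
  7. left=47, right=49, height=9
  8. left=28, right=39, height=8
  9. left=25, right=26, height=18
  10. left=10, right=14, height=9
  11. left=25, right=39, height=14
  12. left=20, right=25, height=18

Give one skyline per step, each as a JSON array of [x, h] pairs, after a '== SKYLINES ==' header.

== SKYLINES ==
[[10,5],[27,0]]
[[8,20],[20,5],[27,0]]
[[8,20],[20,5],[27,0]]
[[8,20],[20,5],[25,20],[39,0]]
[[8,20],[20,5],[25,20],[39,0],[42,5],[47,0]]
[[8,20],[20,5],[25,20],[39,0],[42,5],[47,0]]
[[8,20],[20,5],[25,20],[39,0],[42,5],[47,9],[49,0]]
[[8,20],[20,5],[25,20],[39,0],[42,5],[47,9],[49,0]]
[[8,20],[20,5],[25,20],[39,0],[42,5],[47,9],[49,0]]
[[8,20],[20,5],[25,20],[39,0],[42,5],[47,9],[49,0]]
[[8,20],[20,5],[25,20],[39,0],[42,5],[47,9],[49,0]]
[[8,20],[20,18],[25,20],[39,0],[42,5],[47,9],[49,0]]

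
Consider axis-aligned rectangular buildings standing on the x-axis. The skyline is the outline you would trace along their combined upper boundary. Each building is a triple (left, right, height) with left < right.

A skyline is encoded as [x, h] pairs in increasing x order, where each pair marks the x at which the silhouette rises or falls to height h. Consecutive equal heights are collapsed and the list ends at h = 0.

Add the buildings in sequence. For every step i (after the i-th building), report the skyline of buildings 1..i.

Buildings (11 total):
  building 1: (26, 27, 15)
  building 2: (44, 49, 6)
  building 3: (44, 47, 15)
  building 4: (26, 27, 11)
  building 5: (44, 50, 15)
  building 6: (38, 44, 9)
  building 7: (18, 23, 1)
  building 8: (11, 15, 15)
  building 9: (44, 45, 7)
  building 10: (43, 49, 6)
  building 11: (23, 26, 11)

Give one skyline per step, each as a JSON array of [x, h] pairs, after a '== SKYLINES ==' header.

== SKYLINES ==
[[26,15],[27,0]]
[[26,15],[27,0],[44,6],[49,0]]
[[26,15],[27,0],[44,15],[47,6],[49,0]]
[[26,15],[27,0],[44,15],[47,6],[49,0]]
[[26,15],[27,0],[44,15],[50,0]]
[[26,15],[27,0],[38,9],[44,15],[50,0]]
[[18,1],[23,0],[26,15],[27,0],[38,9],[44,15],[50,0]]
[[11,15],[15,0],[18,1],[23,0],[26,15],[27,0],[38,9],[44,15],[50,0]]
[[11,15],[15,0],[18,1],[23,0],[26,15],[27,0],[38,9],[44,15],[50,0]]
[[11,15],[15,0],[18,1],[23,0],[26,15],[27,0],[38,9],[44,15],[50,0]]
[[11,15],[15,0],[18,1],[23,11],[26,15],[27,0],[38,9],[44,15],[50,0]]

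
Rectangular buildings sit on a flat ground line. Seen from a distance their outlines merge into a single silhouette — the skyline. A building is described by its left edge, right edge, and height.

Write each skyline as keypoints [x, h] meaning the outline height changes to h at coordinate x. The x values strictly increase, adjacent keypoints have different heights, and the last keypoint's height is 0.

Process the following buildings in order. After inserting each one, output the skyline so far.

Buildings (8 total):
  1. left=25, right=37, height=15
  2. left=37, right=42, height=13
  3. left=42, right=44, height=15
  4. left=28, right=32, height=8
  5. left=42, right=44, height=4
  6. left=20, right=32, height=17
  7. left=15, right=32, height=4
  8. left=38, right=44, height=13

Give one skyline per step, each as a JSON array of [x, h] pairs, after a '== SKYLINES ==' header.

== SKYLINES ==
[[25,15],[37,0]]
[[25,15],[37,13],[42,0]]
[[25,15],[37,13],[42,15],[44,0]]
[[25,15],[37,13],[42,15],[44,0]]
[[25,15],[37,13],[42,15],[44,0]]
[[20,17],[32,15],[37,13],[42,15],[44,0]]
[[15,4],[20,17],[32,15],[37,13],[42,15],[44,0]]
[[15,4],[20,17],[32,15],[37,13],[42,15],[44,0]]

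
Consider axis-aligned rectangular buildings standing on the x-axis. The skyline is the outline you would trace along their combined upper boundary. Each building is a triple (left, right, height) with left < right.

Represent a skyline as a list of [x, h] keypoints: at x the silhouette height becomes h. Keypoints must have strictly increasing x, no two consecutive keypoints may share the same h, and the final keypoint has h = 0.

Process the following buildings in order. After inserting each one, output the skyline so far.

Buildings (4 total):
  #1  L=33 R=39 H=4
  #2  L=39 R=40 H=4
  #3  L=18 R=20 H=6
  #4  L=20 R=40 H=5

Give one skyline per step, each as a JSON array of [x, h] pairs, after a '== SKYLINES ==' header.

== SKYLINES ==
[[33,4],[39,0]]
[[33,4],[40,0]]
[[18,6],[20,0],[33,4],[40,0]]
[[18,6],[20,5],[40,0]]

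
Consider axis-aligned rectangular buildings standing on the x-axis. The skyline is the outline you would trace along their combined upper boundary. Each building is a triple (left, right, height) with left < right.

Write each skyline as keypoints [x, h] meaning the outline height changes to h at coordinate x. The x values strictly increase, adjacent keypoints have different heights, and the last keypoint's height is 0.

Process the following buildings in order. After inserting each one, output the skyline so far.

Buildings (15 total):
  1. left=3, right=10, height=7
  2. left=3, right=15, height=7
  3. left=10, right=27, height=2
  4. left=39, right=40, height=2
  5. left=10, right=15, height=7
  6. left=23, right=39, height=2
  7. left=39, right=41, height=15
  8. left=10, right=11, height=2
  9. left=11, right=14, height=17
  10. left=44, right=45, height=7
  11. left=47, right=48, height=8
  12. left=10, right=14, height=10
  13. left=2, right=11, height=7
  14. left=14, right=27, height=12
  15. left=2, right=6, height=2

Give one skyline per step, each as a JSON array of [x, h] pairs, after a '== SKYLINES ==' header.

== SKYLINES ==
[[3,7],[10,0]]
[[3,7],[15,0]]
[[3,7],[15,2],[27,0]]
[[3,7],[15,2],[27,0],[39,2],[40,0]]
[[3,7],[15,2],[27,0],[39,2],[40,0]]
[[3,7],[15,2],[40,0]]
[[3,7],[15,2],[39,15],[41,0]]
[[3,7],[15,2],[39,15],[41,0]]
[[3,7],[11,17],[14,7],[15,2],[39,15],[41,0]]
[[3,7],[11,17],[14,7],[15,2],[39,15],[41,0],[44,7],[45,0]]
[[3,7],[11,17],[14,7],[15,2],[39,15],[41,0],[44,7],[45,0],[47,8],[48,0]]
[[3,7],[10,10],[11,17],[14,7],[15,2],[39,15],[41,0],[44,7],[45,0],[47,8],[48,0]]
[[2,7],[10,10],[11,17],[14,7],[15,2],[39,15],[41,0],[44,7],[45,0],[47,8],[48,0]]
[[2,7],[10,10],[11,17],[14,12],[27,2],[39,15],[41,0],[44,7],[45,0],[47,8],[48,0]]
[[2,7],[10,10],[11,17],[14,12],[27,2],[39,15],[41,0],[44,7],[45,0],[47,8],[48,0]]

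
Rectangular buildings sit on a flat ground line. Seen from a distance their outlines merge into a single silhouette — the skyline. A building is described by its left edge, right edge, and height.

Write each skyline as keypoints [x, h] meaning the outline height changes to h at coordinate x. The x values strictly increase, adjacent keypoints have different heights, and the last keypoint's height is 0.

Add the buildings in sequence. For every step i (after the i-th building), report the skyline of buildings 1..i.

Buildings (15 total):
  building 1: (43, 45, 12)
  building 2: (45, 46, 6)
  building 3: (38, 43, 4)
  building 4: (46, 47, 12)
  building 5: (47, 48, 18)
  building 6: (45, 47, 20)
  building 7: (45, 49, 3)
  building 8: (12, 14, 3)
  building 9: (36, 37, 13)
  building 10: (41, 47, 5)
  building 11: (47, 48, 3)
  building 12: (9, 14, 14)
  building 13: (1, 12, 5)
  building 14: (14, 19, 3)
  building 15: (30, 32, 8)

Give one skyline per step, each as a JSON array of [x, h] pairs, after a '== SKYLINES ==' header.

== SKYLINES ==
[[43,12],[45,0]]
[[43,12],[45,6],[46,0]]
[[38,4],[43,12],[45,6],[46,0]]
[[38,4],[43,12],[45,6],[46,12],[47,0]]
[[38,4],[43,12],[45,6],[46,12],[47,18],[48,0]]
[[38,4],[43,12],[45,20],[47,18],[48,0]]
[[38,4],[43,12],[45,20],[47,18],[48,3],[49,0]]
[[12,3],[14,0],[38,4],[43,12],[45,20],[47,18],[48,3],[49,0]]
[[12,3],[14,0],[36,13],[37,0],[38,4],[43,12],[45,20],[47,18],[48,3],[49,0]]
[[12,3],[14,0],[36,13],[37,0],[38,4],[41,5],[43,12],[45,20],[47,18],[48,3],[49,0]]
[[12,3],[14,0],[36,13],[37,0],[38,4],[41,5],[43,12],[45,20],[47,18],[48,3],[49,0]]
[[9,14],[14,0],[36,13],[37,0],[38,4],[41,5],[43,12],[45,20],[47,18],[48,3],[49,0]]
[[1,5],[9,14],[14,0],[36,13],[37,0],[38,4],[41,5],[43,12],[45,20],[47,18],[48,3],[49,0]]
[[1,5],[9,14],[14,3],[19,0],[36,13],[37,0],[38,4],[41,5],[43,12],[45,20],[47,18],[48,3],[49,0]]
[[1,5],[9,14],[14,3],[19,0],[30,8],[32,0],[36,13],[37,0],[38,4],[41,5],[43,12],[45,20],[47,18],[48,3],[49,0]]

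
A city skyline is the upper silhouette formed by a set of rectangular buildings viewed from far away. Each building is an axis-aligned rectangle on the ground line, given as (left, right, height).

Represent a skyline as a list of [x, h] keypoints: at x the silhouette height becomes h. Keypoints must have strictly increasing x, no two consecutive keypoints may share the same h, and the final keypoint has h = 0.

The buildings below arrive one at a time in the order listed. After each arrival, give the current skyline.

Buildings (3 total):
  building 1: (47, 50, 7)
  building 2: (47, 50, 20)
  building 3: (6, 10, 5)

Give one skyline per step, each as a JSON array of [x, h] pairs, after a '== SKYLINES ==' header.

== SKYLINES ==
[[47,7],[50,0]]
[[47,20],[50,0]]
[[6,5],[10,0],[47,20],[50,0]]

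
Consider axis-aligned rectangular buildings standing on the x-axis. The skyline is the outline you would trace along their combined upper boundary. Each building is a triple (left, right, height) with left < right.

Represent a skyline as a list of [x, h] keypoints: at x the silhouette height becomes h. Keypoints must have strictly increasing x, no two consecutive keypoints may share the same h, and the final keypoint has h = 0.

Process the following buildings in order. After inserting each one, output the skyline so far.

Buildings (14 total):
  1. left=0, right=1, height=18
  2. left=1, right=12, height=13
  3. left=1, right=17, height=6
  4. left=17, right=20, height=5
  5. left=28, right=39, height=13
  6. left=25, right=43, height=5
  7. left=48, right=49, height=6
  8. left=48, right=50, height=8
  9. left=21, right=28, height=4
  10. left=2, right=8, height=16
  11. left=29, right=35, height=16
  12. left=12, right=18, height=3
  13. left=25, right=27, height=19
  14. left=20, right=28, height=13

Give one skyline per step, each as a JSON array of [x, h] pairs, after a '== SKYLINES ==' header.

== SKYLINES ==
[[0,18],[1,0]]
[[0,18],[1,13],[12,0]]
[[0,18],[1,13],[12,6],[17,0]]
[[0,18],[1,13],[12,6],[17,5],[20,0]]
[[0,18],[1,13],[12,6],[17,5],[20,0],[28,13],[39,0]]
[[0,18],[1,13],[12,6],[17,5],[20,0],[25,5],[28,13],[39,5],[43,0]]
[[0,18],[1,13],[12,6],[17,5],[20,0],[25,5],[28,13],[39,5],[43,0],[48,6],[49,0]]
[[0,18],[1,13],[12,6],[17,5],[20,0],[25,5],[28,13],[39,5],[43,0],[48,8],[50,0]]
[[0,18],[1,13],[12,6],[17,5],[20,0],[21,4],[25,5],[28,13],[39,5],[43,0],[48,8],[50,0]]
[[0,18],[1,13],[2,16],[8,13],[12,6],[17,5],[20,0],[21,4],[25,5],[28,13],[39,5],[43,0],[48,8],[50,0]]
[[0,18],[1,13],[2,16],[8,13],[12,6],[17,5],[20,0],[21,4],[25,5],[28,13],[29,16],[35,13],[39,5],[43,0],[48,8],[50,0]]
[[0,18],[1,13],[2,16],[8,13],[12,6],[17,5],[20,0],[21,4],[25,5],[28,13],[29,16],[35,13],[39,5],[43,0],[48,8],[50,0]]
[[0,18],[1,13],[2,16],[8,13],[12,6],[17,5],[20,0],[21,4],[25,19],[27,5],[28,13],[29,16],[35,13],[39,5],[43,0],[48,8],[50,0]]
[[0,18],[1,13],[2,16],[8,13],[12,6],[17,5],[20,13],[25,19],[27,13],[29,16],[35,13],[39,5],[43,0],[48,8],[50,0]]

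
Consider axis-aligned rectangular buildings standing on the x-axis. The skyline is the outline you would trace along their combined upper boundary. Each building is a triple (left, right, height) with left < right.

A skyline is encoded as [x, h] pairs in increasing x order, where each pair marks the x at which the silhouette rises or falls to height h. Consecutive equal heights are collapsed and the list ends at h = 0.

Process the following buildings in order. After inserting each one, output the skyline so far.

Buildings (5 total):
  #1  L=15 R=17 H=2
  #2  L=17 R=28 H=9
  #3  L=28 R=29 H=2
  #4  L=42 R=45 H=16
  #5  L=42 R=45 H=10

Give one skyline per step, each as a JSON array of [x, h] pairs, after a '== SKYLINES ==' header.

== SKYLINES ==
[[15,2],[17,0]]
[[15,2],[17,9],[28,0]]
[[15,2],[17,9],[28,2],[29,0]]
[[15,2],[17,9],[28,2],[29,0],[42,16],[45,0]]
[[15,2],[17,9],[28,2],[29,0],[42,16],[45,0]]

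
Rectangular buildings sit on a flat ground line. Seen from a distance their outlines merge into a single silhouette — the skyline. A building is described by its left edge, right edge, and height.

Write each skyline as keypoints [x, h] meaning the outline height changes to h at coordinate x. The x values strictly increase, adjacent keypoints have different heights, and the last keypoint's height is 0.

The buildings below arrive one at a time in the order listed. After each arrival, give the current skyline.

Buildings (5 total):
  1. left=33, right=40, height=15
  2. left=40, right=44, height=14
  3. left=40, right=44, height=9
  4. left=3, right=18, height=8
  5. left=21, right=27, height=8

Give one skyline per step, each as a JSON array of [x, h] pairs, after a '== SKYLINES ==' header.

== SKYLINES ==
[[33,15],[40,0]]
[[33,15],[40,14],[44,0]]
[[33,15],[40,14],[44,0]]
[[3,8],[18,0],[33,15],[40,14],[44,0]]
[[3,8],[18,0],[21,8],[27,0],[33,15],[40,14],[44,0]]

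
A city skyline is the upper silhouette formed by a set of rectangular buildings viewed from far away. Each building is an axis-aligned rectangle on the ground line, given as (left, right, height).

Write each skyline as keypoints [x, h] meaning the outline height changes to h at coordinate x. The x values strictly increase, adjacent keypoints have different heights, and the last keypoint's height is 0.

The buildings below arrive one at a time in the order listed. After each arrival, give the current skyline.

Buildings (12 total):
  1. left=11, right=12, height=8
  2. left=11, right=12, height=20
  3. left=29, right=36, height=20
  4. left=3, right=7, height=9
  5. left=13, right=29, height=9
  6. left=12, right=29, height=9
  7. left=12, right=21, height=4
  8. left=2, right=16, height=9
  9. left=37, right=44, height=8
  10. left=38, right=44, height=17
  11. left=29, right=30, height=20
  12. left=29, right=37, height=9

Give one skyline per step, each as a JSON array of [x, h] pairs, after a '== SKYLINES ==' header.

== SKYLINES ==
[[11,8],[12,0]]
[[11,20],[12,0]]
[[11,20],[12,0],[29,20],[36,0]]
[[3,9],[7,0],[11,20],[12,0],[29,20],[36,0]]
[[3,9],[7,0],[11,20],[12,0],[13,9],[29,20],[36,0]]
[[3,9],[7,0],[11,20],[12,9],[29,20],[36,0]]
[[3,9],[7,0],[11,20],[12,9],[29,20],[36,0]]
[[2,9],[11,20],[12,9],[29,20],[36,0]]
[[2,9],[11,20],[12,9],[29,20],[36,0],[37,8],[44,0]]
[[2,9],[11,20],[12,9],[29,20],[36,0],[37,8],[38,17],[44,0]]
[[2,9],[11,20],[12,9],[29,20],[36,0],[37,8],[38,17],[44,0]]
[[2,9],[11,20],[12,9],[29,20],[36,9],[37,8],[38,17],[44,0]]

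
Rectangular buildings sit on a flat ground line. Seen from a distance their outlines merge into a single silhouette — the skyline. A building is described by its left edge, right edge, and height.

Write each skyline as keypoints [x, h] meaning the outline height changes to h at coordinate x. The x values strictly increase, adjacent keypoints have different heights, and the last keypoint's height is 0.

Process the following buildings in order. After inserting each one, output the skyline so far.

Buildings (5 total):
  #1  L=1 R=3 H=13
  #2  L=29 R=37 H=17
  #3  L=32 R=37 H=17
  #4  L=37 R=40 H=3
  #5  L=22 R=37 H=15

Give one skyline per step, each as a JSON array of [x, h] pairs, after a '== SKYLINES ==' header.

== SKYLINES ==
[[1,13],[3,0]]
[[1,13],[3,0],[29,17],[37,0]]
[[1,13],[3,0],[29,17],[37,0]]
[[1,13],[3,0],[29,17],[37,3],[40,0]]
[[1,13],[3,0],[22,15],[29,17],[37,3],[40,0]]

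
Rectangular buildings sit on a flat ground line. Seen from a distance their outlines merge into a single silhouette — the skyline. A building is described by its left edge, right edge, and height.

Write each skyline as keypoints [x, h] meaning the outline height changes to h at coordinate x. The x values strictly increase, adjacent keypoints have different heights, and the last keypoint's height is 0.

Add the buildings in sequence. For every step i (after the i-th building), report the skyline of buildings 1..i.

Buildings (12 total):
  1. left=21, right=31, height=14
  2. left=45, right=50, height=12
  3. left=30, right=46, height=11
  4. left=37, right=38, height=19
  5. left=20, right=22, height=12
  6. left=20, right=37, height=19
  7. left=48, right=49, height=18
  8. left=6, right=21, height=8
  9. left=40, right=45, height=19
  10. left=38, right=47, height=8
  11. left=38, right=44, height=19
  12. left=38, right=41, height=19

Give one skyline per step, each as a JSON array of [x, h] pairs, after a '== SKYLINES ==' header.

== SKYLINES ==
[[21,14],[31,0]]
[[21,14],[31,0],[45,12],[50,0]]
[[21,14],[31,11],[45,12],[50,0]]
[[21,14],[31,11],[37,19],[38,11],[45,12],[50,0]]
[[20,12],[21,14],[31,11],[37,19],[38,11],[45,12],[50,0]]
[[20,19],[38,11],[45,12],[50,0]]
[[20,19],[38,11],[45,12],[48,18],[49,12],[50,0]]
[[6,8],[20,19],[38,11],[45,12],[48,18],[49,12],[50,0]]
[[6,8],[20,19],[38,11],[40,19],[45,12],[48,18],[49,12],[50,0]]
[[6,8],[20,19],[38,11],[40,19],[45,12],[48,18],[49,12],[50,0]]
[[6,8],[20,19],[45,12],[48,18],[49,12],[50,0]]
[[6,8],[20,19],[45,12],[48,18],[49,12],[50,0]]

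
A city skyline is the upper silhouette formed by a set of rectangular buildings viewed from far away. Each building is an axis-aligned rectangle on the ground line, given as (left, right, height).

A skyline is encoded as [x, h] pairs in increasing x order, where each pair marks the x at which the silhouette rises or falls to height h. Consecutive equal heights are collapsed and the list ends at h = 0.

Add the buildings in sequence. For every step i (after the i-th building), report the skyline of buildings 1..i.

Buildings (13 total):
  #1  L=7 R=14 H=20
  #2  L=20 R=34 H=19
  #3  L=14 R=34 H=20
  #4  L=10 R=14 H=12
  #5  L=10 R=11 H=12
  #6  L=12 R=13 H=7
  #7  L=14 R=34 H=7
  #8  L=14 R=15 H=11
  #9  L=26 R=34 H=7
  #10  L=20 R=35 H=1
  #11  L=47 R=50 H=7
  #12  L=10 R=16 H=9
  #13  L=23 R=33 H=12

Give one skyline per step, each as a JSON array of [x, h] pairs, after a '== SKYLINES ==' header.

== SKYLINES ==
[[7,20],[14,0]]
[[7,20],[14,0],[20,19],[34,0]]
[[7,20],[34,0]]
[[7,20],[34,0]]
[[7,20],[34,0]]
[[7,20],[34,0]]
[[7,20],[34,0]]
[[7,20],[34,0]]
[[7,20],[34,0]]
[[7,20],[34,1],[35,0]]
[[7,20],[34,1],[35,0],[47,7],[50,0]]
[[7,20],[34,1],[35,0],[47,7],[50,0]]
[[7,20],[34,1],[35,0],[47,7],[50,0]]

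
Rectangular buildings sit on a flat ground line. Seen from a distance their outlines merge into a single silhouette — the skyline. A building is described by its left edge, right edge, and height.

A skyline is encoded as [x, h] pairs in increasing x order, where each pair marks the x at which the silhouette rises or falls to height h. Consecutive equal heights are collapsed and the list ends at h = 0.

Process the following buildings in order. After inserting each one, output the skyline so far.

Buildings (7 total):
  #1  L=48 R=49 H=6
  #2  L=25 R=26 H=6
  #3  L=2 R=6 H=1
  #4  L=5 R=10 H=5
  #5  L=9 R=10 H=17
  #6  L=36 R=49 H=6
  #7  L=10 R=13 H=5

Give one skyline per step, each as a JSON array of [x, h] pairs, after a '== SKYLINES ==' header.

== SKYLINES ==
[[48,6],[49,0]]
[[25,6],[26,0],[48,6],[49,0]]
[[2,1],[6,0],[25,6],[26,0],[48,6],[49,0]]
[[2,1],[5,5],[10,0],[25,6],[26,0],[48,6],[49,0]]
[[2,1],[5,5],[9,17],[10,0],[25,6],[26,0],[48,6],[49,0]]
[[2,1],[5,5],[9,17],[10,0],[25,6],[26,0],[36,6],[49,0]]
[[2,1],[5,5],[9,17],[10,5],[13,0],[25,6],[26,0],[36,6],[49,0]]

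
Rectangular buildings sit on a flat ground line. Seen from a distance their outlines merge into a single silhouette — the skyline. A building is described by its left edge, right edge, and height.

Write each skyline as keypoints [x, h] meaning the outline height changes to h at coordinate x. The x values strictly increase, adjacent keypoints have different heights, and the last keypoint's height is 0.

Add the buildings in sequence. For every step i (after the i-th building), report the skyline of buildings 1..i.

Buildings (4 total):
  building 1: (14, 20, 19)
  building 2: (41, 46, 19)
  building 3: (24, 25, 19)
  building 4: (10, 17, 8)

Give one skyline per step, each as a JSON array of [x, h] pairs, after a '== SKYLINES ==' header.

== SKYLINES ==
[[14,19],[20,0]]
[[14,19],[20,0],[41,19],[46,0]]
[[14,19],[20,0],[24,19],[25,0],[41,19],[46,0]]
[[10,8],[14,19],[20,0],[24,19],[25,0],[41,19],[46,0]]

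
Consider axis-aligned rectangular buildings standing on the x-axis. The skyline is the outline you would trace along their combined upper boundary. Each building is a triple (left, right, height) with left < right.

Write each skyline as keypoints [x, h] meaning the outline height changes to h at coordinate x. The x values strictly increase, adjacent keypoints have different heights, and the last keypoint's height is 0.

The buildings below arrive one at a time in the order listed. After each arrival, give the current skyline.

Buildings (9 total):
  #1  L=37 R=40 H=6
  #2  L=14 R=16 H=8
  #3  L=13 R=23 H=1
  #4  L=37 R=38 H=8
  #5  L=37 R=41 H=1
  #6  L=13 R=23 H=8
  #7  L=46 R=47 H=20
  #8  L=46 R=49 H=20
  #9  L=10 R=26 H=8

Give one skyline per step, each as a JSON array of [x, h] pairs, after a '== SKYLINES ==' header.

== SKYLINES ==
[[37,6],[40,0]]
[[14,8],[16,0],[37,6],[40,0]]
[[13,1],[14,8],[16,1],[23,0],[37,6],[40,0]]
[[13,1],[14,8],[16,1],[23,0],[37,8],[38,6],[40,0]]
[[13,1],[14,8],[16,1],[23,0],[37,8],[38,6],[40,1],[41,0]]
[[13,8],[23,0],[37,8],[38,6],[40,1],[41,0]]
[[13,8],[23,0],[37,8],[38,6],[40,1],[41,0],[46,20],[47,0]]
[[13,8],[23,0],[37,8],[38,6],[40,1],[41,0],[46,20],[49,0]]
[[10,8],[26,0],[37,8],[38,6],[40,1],[41,0],[46,20],[49,0]]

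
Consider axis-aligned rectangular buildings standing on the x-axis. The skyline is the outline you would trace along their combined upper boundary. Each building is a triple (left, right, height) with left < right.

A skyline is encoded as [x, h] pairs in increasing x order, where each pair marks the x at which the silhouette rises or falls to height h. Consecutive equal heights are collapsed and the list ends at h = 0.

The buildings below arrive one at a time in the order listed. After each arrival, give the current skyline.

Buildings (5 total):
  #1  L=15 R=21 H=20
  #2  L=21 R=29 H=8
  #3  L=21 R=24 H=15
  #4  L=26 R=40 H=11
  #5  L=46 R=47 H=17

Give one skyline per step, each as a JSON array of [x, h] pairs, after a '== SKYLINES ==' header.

== SKYLINES ==
[[15,20],[21,0]]
[[15,20],[21,8],[29,0]]
[[15,20],[21,15],[24,8],[29,0]]
[[15,20],[21,15],[24,8],[26,11],[40,0]]
[[15,20],[21,15],[24,8],[26,11],[40,0],[46,17],[47,0]]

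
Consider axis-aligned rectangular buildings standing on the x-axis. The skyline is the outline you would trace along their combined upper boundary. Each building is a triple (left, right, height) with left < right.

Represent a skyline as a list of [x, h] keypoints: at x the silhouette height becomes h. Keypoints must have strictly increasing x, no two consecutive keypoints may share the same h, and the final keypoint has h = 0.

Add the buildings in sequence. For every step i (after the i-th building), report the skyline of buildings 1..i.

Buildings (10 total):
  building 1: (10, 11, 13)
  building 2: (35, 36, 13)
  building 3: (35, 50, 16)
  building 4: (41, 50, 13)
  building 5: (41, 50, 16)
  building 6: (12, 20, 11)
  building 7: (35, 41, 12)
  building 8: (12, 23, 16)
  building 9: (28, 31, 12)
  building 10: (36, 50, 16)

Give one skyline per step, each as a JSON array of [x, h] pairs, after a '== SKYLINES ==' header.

== SKYLINES ==
[[10,13],[11,0]]
[[10,13],[11,0],[35,13],[36,0]]
[[10,13],[11,0],[35,16],[50,0]]
[[10,13],[11,0],[35,16],[50,0]]
[[10,13],[11,0],[35,16],[50,0]]
[[10,13],[11,0],[12,11],[20,0],[35,16],[50,0]]
[[10,13],[11,0],[12,11],[20,0],[35,16],[50,0]]
[[10,13],[11,0],[12,16],[23,0],[35,16],[50,0]]
[[10,13],[11,0],[12,16],[23,0],[28,12],[31,0],[35,16],[50,0]]
[[10,13],[11,0],[12,16],[23,0],[28,12],[31,0],[35,16],[50,0]]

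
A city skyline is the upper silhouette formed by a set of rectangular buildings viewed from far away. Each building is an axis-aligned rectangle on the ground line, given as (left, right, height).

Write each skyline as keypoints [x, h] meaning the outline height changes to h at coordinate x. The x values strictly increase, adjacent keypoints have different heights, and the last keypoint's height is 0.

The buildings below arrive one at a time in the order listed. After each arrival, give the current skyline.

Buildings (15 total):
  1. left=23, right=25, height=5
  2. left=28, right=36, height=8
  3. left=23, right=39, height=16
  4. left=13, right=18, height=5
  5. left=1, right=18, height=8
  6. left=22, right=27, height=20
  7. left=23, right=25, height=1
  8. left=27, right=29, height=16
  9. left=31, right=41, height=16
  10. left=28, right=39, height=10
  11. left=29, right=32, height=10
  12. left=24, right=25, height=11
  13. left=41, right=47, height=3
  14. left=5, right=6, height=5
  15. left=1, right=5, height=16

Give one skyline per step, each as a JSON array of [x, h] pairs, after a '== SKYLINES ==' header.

== SKYLINES ==
[[23,5],[25,0]]
[[23,5],[25,0],[28,8],[36,0]]
[[23,16],[39,0]]
[[13,5],[18,0],[23,16],[39,0]]
[[1,8],[18,0],[23,16],[39,0]]
[[1,8],[18,0],[22,20],[27,16],[39,0]]
[[1,8],[18,0],[22,20],[27,16],[39,0]]
[[1,8],[18,0],[22,20],[27,16],[39,0]]
[[1,8],[18,0],[22,20],[27,16],[41,0]]
[[1,8],[18,0],[22,20],[27,16],[41,0]]
[[1,8],[18,0],[22,20],[27,16],[41,0]]
[[1,8],[18,0],[22,20],[27,16],[41,0]]
[[1,8],[18,0],[22,20],[27,16],[41,3],[47,0]]
[[1,8],[18,0],[22,20],[27,16],[41,3],[47,0]]
[[1,16],[5,8],[18,0],[22,20],[27,16],[41,3],[47,0]]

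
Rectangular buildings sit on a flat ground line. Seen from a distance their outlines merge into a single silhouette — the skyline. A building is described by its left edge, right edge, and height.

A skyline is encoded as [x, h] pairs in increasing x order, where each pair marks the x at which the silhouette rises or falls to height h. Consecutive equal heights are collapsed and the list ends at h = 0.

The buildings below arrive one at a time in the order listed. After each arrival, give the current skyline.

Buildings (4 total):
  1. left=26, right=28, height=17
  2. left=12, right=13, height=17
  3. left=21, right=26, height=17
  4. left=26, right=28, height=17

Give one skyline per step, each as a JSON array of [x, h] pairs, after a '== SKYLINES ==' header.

== SKYLINES ==
[[26,17],[28,0]]
[[12,17],[13,0],[26,17],[28,0]]
[[12,17],[13,0],[21,17],[28,0]]
[[12,17],[13,0],[21,17],[28,0]]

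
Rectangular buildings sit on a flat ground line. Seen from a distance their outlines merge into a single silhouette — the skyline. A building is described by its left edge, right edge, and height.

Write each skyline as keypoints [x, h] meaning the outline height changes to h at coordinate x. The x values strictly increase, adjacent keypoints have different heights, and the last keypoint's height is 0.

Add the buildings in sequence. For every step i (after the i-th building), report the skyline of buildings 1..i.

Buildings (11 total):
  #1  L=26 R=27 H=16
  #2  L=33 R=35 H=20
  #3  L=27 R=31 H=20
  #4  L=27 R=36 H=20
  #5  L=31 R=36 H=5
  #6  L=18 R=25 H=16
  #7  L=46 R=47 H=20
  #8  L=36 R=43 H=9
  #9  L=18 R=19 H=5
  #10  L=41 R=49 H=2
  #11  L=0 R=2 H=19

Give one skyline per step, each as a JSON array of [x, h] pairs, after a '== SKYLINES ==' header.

== SKYLINES ==
[[26,16],[27,0]]
[[26,16],[27,0],[33,20],[35,0]]
[[26,16],[27,20],[31,0],[33,20],[35,0]]
[[26,16],[27,20],[36,0]]
[[26,16],[27,20],[36,0]]
[[18,16],[25,0],[26,16],[27,20],[36,0]]
[[18,16],[25,0],[26,16],[27,20],[36,0],[46,20],[47,0]]
[[18,16],[25,0],[26,16],[27,20],[36,9],[43,0],[46,20],[47,0]]
[[18,16],[25,0],[26,16],[27,20],[36,9],[43,0],[46,20],[47,0]]
[[18,16],[25,0],[26,16],[27,20],[36,9],[43,2],[46,20],[47,2],[49,0]]
[[0,19],[2,0],[18,16],[25,0],[26,16],[27,20],[36,9],[43,2],[46,20],[47,2],[49,0]]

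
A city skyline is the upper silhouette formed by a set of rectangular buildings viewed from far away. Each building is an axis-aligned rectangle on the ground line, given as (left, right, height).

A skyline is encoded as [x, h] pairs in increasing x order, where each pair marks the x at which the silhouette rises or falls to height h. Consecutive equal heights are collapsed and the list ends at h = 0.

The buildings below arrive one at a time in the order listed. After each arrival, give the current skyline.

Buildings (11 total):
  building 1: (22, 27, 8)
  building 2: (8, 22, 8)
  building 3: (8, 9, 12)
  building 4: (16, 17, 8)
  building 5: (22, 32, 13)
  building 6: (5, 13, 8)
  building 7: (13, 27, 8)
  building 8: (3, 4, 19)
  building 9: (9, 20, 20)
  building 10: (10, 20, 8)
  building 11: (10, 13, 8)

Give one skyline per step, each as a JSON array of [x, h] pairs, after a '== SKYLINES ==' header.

== SKYLINES ==
[[22,8],[27,0]]
[[8,8],[27,0]]
[[8,12],[9,8],[27,0]]
[[8,12],[9,8],[27,0]]
[[8,12],[9,8],[22,13],[32,0]]
[[5,8],[8,12],[9,8],[22,13],[32,0]]
[[5,8],[8,12],[9,8],[22,13],[32,0]]
[[3,19],[4,0],[5,8],[8,12],[9,8],[22,13],[32,0]]
[[3,19],[4,0],[5,8],[8,12],[9,20],[20,8],[22,13],[32,0]]
[[3,19],[4,0],[5,8],[8,12],[9,20],[20,8],[22,13],[32,0]]
[[3,19],[4,0],[5,8],[8,12],[9,20],[20,8],[22,13],[32,0]]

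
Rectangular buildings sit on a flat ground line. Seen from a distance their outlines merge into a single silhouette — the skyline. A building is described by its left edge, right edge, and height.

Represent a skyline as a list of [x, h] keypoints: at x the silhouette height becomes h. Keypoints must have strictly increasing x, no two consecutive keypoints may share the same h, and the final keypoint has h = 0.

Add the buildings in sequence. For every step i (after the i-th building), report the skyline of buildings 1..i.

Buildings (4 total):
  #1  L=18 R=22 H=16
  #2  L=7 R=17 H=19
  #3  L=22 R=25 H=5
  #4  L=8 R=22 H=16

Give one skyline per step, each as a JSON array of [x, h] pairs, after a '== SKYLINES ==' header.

== SKYLINES ==
[[18,16],[22,0]]
[[7,19],[17,0],[18,16],[22,0]]
[[7,19],[17,0],[18,16],[22,5],[25,0]]
[[7,19],[17,16],[22,5],[25,0]]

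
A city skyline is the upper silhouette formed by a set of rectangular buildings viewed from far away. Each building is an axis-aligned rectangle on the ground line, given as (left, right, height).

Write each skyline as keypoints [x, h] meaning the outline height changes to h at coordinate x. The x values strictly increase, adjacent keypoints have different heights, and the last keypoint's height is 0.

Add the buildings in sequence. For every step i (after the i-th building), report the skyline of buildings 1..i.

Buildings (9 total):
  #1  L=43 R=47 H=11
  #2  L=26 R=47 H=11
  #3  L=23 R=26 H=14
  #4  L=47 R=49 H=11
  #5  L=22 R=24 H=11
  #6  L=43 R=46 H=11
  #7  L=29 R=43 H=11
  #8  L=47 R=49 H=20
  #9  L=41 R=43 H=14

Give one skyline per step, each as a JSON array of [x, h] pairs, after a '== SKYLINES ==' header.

== SKYLINES ==
[[43,11],[47,0]]
[[26,11],[47,0]]
[[23,14],[26,11],[47,0]]
[[23,14],[26,11],[49,0]]
[[22,11],[23,14],[26,11],[49,0]]
[[22,11],[23,14],[26,11],[49,0]]
[[22,11],[23,14],[26,11],[49,0]]
[[22,11],[23,14],[26,11],[47,20],[49,0]]
[[22,11],[23,14],[26,11],[41,14],[43,11],[47,20],[49,0]]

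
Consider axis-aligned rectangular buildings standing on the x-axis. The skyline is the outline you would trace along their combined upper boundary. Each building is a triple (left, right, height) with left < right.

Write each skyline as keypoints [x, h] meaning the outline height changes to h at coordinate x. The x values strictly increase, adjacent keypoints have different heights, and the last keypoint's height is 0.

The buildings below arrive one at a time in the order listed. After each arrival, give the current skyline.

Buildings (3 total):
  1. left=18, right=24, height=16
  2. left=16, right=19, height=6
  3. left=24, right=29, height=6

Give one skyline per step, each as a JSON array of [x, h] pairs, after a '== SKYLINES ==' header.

== SKYLINES ==
[[18,16],[24,0]]
[[16,6],[18,16],[24,0]]
[[16,6],[18,16],[24,6],[29,0]]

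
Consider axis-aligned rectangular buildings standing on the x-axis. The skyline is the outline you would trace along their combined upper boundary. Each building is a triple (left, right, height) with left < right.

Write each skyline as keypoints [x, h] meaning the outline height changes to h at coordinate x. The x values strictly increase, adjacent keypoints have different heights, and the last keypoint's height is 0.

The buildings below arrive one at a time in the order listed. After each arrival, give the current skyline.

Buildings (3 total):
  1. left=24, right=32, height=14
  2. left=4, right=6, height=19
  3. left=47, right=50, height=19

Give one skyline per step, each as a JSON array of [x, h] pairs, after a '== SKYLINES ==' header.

== SKYLINES ==
[[24,14],[32,0]]
[[4,19],[6,0],[24,14],[32,0]]
[[4,19],[6,0],[24,14],[32,0],[47,19],[50,0]]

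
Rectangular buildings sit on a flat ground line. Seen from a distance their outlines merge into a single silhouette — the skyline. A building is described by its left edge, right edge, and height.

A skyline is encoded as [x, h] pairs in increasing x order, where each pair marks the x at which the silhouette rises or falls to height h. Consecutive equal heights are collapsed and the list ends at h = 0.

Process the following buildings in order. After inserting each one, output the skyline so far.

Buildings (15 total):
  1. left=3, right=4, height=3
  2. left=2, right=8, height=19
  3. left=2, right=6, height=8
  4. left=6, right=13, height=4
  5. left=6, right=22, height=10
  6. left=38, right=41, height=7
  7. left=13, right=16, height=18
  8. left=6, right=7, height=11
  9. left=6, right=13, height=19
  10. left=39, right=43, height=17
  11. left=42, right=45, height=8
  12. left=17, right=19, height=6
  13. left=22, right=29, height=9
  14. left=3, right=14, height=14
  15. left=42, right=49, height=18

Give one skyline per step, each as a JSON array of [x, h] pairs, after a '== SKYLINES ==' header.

== SKYLINES ==
[[3,3],[4,0]]
[[2,19],[8,0]]
[[2,19],[8,0]]
[[2,19],[8,4],[13,0]]
[[2,19],[8,10],[22,0]]
[[2,19],[8,10],[22,0],[38,7],[41,0]]
[[2,19],[8,10],[13,18],[16,10],[22,0],[38,7],[41,0]]
[[2,19],[8,10],[13,18],[16,10],[22,0],[38,7],[41,0]]
[[2,19],[13,18],[16,10],[22,0],[38,7],[41,0]]
[[2,19],[13,18],[16,10],[22,0],[38,7],[39,17],[43,0]]
[[2,19],[13,18],[16,10],[22,0],[38,7],[39,17],[43,8],[45,0]]
[[2,19],[13,18],[16,10],[22,0],[38,7],[39,17],[43,8],[45,0]]
[[2,19],[13,18],[16,10],[22,9],[29,0],[38,7],[39,17],[43,8],[45,0]]
[[2,19],[13,18],[16,10],[22,9],[29,0],[38,7],[39,17],[43,8],[45,0]]
[[2,19],[13,18],[16,10],[22,9],[29,0],[38,7],[39,17],[42,18],[49,0]]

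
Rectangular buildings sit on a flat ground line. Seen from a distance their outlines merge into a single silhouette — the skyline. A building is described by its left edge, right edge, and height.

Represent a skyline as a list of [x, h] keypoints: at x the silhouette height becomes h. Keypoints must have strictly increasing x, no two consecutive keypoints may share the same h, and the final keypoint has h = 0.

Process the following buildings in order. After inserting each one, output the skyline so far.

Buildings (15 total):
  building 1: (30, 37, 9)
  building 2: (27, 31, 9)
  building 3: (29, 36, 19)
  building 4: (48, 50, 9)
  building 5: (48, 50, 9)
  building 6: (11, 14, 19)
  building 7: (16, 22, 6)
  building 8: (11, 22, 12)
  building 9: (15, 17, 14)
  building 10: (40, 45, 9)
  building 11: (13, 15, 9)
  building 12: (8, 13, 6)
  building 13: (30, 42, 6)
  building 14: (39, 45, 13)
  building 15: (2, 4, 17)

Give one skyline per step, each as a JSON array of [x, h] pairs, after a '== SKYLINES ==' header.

== SKYLINES ==
[[30,9],[37,0]]
[[27,9],[37,0]]
[[27,9],[29,19],[36,9],[37,0]]
[[27,9],[29,19],[36,9],[37,0],[48,9],[50,0]]
[[27,9],[29,19],[36,9],[37,0],[48,9],[50,0]]
[[11,19],[14,0],[27,9],[29,19],[36,9],[37,0],[48,9],[50,0]]
[[11,19],[14,0],[16,6],[22,0],[27,9],[29,19],[36,9],[37,0],[48,9],[50,0]]
[[11,19],[14,12],[22,0],[27,9],[29,19],[36,9],[37,0],[48,9],[50,0]]
[[11,19],[14,12],[15,14],[17,12],[22,0],[27,9],[29,19],[36,9],[37,0],[48,9],[50,0]]
[[11,19],[14,12],[15,14],[17,12],[22,0],[27,9],[29,19],[36,9],[37,0],[40,9],[45,0],[48,9],[50,0]]
[[11,19],[14,12],[15,14],[17,12],[22,0],[27,9],[29,19],[36,9],[37,0],[40,9],[45,0],[48,9],[50,0]]
[[8,6],[11,19],[14,12],[15,14],[17,12],[22,0],[27,9],[29,19],[36,9],[37,0],[40,9],[45,0],[48,9],[50,0]]
[[8,6],[11,19],[14,12],[15,14],[17,12],[22,0],[27,9],[29,19],[36,9],[37,6],[40,9],[45,0],[48,9],[50,0]]
[[8,6],[11,19],[14,12],[15,14],[17,12],[22,0],[27,9],[29,19],[36,9],[37,6],[39,13],[45,0],[48,9],[50,0]]
[[2,17],[4,0],[8,6],[11,19],[14,12],[15,14],[17,12],[22,0],[27,9],[29,19],[36,9],[37,6],[39,13],[45,0],[48,9],[50,0]]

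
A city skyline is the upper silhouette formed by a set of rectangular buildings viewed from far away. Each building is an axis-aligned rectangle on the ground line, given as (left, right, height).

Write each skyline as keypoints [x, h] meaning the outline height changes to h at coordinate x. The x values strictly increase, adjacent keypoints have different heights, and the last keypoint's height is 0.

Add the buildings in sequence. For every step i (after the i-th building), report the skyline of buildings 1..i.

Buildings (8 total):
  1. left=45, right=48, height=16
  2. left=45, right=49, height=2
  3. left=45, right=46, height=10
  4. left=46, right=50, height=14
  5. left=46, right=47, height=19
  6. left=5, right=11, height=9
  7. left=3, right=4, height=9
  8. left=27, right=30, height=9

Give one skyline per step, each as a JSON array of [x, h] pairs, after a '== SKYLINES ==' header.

== SKYLINES ==
[[45,16],[48,0]]
[[45,16],[48,2],[49,0]]
[[45,16],[48,2],[49,0]]
[[45,16],[48,14],[50,0]]
[[45,16],[46,19],[47,16],[48,14],[50,0]]
[[5,9],[11,0],[45,16],[46,19],[47,16],[48,14],[50,0]]
[[3,9],[4,0],[5,9],[11,0],[45,16],[46,19],[47,16],[48,14],[50,0]]
[[3,9],[4,0],[5,9],[11,0],[27,9],[30,0],[45,16],[46,19],[47,16],[48,14],[50,0]]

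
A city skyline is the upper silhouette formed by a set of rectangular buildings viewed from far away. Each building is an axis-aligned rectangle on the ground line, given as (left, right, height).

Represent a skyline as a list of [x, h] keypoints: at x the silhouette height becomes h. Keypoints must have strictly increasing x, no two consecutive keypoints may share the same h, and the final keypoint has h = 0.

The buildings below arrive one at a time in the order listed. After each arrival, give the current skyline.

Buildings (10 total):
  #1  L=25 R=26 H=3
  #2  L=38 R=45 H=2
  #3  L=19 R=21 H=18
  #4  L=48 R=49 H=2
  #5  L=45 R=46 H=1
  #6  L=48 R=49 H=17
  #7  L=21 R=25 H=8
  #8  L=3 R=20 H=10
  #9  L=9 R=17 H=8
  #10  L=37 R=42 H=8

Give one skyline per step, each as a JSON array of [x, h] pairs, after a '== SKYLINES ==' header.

== SKYLINES ==
[[25,3],[26,0]]
[[25,3],[26,0],[38,2],[45,0]]
[[19,18],[21,0],[25,3],[26,0],[38,2],[45,0]]
[[19,18],[21,0],[25,3],[26,0],[38,2],[45,0],[48,2],[49,0]]
[[19,18],[21,0],[25,3],[26,0],[38,2],[45,1],[46,0],[48,2],[49,0]]
[[19,18],[21,0],[25,3],[26,0],[38,2],[45,1],[46,0],[48,17],[49,0]]
[[19,18],[21,8],[25,3],[26,0],[38,2],[45,1],[46,0],[48,17],[49,0]]
[[3,10],[19,18],[21,8],[25,3],[26,0],[38,2],[45,1],[46,0],[48,17],[49,0]]
[[3,10],[19,18],[21,8],[25,3],[26,0],[38,2],[45,1],[46,0],[48,17],[49,0]]
[[3,10],[19,18],[21,8],[25,3],[26,0],[37,8],[42,2],[45,1],[46,0],[48,17],[49,0]]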